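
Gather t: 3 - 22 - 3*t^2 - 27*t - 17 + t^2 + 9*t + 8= -2*t^2 - 18*t - 28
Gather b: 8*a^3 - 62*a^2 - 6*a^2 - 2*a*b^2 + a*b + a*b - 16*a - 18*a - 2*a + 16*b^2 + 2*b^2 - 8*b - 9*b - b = 8*a^3 - 68*a^2 - 36*a + b^2*(18 - 2*a) + b*(2*a - 18)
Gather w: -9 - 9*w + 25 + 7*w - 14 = 2 - 2*w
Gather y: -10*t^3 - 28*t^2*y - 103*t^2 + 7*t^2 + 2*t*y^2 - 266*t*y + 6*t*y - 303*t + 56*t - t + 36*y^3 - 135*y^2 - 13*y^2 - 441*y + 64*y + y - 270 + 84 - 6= -10*t^3 - 96*t^2 - 248*t + 36*y^3 + y^2*(2*t - 148) + y*(-28*t^2 - 260*t - 376) - 192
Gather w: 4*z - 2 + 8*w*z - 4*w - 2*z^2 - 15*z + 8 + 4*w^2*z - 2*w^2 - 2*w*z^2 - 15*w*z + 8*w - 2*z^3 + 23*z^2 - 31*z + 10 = w^2*(4*z - 2) + w*(-2*z^2 - 7*z + 4) - 2*z^3 + 21*z^2 - 42*z + 16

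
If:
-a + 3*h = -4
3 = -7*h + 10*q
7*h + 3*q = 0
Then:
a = 337/91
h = -9/91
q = 3/13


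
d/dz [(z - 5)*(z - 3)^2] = (z - 3)*(3*z - 13)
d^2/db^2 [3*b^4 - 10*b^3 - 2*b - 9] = 12*b*(3*b - 5)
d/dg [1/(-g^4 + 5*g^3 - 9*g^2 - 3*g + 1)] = (4*g^3 - 15*g^2 + 18*g + 3)/(g^4 - 5*g^3 + 9*g^2 + 3*g - 1)^2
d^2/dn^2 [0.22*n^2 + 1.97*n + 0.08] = 0.440000000000000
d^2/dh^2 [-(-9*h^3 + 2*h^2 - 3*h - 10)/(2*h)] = 9 + 10/h^3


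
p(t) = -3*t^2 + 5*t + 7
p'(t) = 5 - 6*t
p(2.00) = 5.00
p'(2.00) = -7.00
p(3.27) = -8.73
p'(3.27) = -14.62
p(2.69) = -1.26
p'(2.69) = -11.14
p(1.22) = 8.63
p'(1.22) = -2.32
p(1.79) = 6.34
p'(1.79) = -5.74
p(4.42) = -29.51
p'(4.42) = -21.52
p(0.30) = 8.23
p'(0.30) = 3.20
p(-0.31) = 5.16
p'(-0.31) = 6.86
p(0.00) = 7.00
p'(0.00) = 5.00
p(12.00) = -365.00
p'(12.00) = -67.00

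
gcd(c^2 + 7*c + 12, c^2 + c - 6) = c + 3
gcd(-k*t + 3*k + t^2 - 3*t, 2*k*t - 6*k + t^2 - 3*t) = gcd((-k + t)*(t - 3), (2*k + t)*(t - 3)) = t - 3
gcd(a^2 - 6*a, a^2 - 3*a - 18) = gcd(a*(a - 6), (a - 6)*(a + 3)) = a - 6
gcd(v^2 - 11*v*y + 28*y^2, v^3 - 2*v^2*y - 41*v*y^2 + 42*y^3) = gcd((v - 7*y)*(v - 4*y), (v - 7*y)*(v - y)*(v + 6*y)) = -v + 7*y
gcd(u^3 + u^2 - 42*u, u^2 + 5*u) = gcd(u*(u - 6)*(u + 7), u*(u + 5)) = u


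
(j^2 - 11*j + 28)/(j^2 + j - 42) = (j^2 - 11*j + 28)/(j^2 + j - 42)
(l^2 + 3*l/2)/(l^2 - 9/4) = 2*l/(2*l - 3)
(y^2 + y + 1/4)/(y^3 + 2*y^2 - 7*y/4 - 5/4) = (2*y + 1)/(2*y^2 + 3*y - 5)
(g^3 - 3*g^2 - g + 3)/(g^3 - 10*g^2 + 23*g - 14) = (g^2 - 2*g - 3)/(g^2 - 9*g + 14)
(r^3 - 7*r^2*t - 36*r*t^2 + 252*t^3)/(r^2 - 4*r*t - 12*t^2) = (r^2 - r*t - 42*t^2)/(r + 2*t)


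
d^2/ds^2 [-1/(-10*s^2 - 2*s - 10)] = (-25*s^2 - 5*s + (10*s + 1)^2 - 25)/(5*s^2 + s + 5)^3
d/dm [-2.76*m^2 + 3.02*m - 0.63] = 3.02 - 5.52*m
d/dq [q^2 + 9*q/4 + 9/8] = 2*q + 9/4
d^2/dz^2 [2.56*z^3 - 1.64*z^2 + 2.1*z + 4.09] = 15.36*z - 3.28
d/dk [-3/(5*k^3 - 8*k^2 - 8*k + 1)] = 3*(15*k^2 - 16*k - 8)/(5*k^3 - 8*k^2 - 8*k + 1)^2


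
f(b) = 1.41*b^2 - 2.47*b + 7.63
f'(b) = 2.82*b - 2.47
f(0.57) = 6.68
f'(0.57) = -0.86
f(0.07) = 7.46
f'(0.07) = -2.27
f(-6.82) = 90.06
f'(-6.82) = -21.70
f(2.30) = 9.41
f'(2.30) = 4.02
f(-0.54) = 9.37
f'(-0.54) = -3.99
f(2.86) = 12.10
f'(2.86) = 5.60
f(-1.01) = 11.56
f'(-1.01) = -5.32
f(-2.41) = 21.77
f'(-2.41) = -9.27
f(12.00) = 181.03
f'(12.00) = 31.37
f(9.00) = 99.61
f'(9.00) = 22.91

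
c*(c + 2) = c^2 + 2*c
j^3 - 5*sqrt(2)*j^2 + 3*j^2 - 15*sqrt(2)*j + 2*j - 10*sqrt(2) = (j + 1)*(j + 2)*(j - 5*sqrt(2))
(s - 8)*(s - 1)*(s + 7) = s^3 - 2*s^2 - 55*s + 56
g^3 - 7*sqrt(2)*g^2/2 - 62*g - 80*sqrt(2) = (g - 8*sqrt(2))*(g + 2*sqrt(2))*(g + 5*sqrt(2)/2)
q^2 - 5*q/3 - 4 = (q - 3)*(q + 4/3)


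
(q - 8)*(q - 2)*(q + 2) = q^3 - 8*q^2 - 4*q + 32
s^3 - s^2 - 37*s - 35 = (s - 7)*(s + 1)*(s + 5)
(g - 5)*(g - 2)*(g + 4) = g^3 - 3*g^2 - 18*g + 40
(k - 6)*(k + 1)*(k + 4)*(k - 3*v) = k^4 - 3*k^3*v - k^3 + 3*k^2*v - 26*k^2 + 78*k*v - 24*k + 72*v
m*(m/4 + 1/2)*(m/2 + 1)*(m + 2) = m^4/8 + 3*m^3/4 + 3*m^2/2 + m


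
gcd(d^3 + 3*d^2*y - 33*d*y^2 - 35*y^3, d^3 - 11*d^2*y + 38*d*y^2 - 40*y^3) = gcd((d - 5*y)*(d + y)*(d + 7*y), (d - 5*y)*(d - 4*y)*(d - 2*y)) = -d + 5*y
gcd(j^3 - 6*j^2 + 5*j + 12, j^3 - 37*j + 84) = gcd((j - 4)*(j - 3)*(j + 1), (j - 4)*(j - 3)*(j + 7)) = j^2 - 7*j + 12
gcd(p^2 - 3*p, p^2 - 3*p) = p^2 - 3*p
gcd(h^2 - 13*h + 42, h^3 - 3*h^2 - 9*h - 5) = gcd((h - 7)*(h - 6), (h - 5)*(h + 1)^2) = 1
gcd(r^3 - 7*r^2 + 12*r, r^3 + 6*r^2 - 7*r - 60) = r - 3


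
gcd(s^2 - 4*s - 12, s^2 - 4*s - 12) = s^2 - 4*s - 12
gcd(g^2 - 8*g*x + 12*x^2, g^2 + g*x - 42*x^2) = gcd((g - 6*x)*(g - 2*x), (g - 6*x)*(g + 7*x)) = -g + 6*x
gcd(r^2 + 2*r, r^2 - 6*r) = r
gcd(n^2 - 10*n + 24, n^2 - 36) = n - 6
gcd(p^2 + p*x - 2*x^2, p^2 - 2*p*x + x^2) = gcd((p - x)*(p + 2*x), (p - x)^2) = -p + x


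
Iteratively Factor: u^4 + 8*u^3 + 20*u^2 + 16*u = (u + 4)*(u^3 + 4*u^2 + 4*u) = u*(u + 4)*(u^2 + 4*u + 4) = u*(u + 2)*(u + 4)*(u + 2)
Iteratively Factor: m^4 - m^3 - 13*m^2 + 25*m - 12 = (m + 4)*(m^3 - 5*m^2 + 7*m - 3) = (m - 3)*(m + 4)*(m^2 - 2*m + 1) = (m - 3)*(m - 1)*(m + 4)*(m - 1)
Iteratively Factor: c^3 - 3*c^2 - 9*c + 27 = (c - 3)*(c^2 - 9) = (c - 3)*(c + 3)*(c - 3)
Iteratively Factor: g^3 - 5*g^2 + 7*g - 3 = (g - 1)*(g^2 - 4*g + 3) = (g - 3)*(g - 1)*(g - 1)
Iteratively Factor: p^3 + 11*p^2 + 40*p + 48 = (p + 4)*(p^2 + 7*p + 12) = (p + 3)*(p + 4)*(p + 4)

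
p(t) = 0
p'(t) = 0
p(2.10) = 0.00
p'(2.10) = 0.00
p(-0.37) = 0.00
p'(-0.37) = 0.00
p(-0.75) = 0.00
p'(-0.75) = 0.00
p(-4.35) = 0.00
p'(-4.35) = 0.00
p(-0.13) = 0.00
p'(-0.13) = 0.00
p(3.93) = 0.00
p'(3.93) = 0.00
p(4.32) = 0.00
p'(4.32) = 0.00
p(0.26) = 0.00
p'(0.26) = 0.00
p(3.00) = 0.00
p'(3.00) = 0.00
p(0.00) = 0.00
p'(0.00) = 0.00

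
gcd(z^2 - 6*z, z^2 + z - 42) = z - 6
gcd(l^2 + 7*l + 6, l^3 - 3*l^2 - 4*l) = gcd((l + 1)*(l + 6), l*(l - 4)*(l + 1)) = l + 1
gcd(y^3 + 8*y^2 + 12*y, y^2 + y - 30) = y + 6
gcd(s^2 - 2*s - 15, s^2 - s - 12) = s + 3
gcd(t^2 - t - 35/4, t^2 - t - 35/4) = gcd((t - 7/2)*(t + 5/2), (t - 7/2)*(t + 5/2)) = t^2 - t - 35/4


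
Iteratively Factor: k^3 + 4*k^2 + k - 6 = (k + 2)*(k^2 + 2*k - 3) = (k + 2)*(k + 3)*(k - 1)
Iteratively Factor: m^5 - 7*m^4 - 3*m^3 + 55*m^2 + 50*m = (m)*(m^4 - 7*m^3 - 3*m^2 + 55*m + 50) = m*(m - 5)*(m^3 - 2*m^2 - 13*m - 10) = m*(m - 5)*(m + 1)*(m^2 - 3*m - 10) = m*(m - 5)*(m + 1)*(m + 2)*(m - 5)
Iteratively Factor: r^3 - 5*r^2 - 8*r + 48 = (r - 4)*(r^2 - r - 12) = (r - 4)^2*(r + 3)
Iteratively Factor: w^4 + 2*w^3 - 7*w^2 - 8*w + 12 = (w - 1)*(w^3 + 3*w^2 - 4*w - 12) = (w - 2)*(w - 1)*(w^2 + 5*w + 6) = (w - 2)*(w - 1)*(w + 3)*(w + 2)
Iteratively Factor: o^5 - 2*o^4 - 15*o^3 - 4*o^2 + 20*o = (o)*(o^4 - 2*o^3 - 15*o^2 - 4*o + 20) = o*(o - 1)*(o^3 - o^2 - 16*o - 20) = o*(o - 1)*(o + 2)*(o^2 - 3*o - 10) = o*(o - 1)*(o + 2)^2*(o - 5)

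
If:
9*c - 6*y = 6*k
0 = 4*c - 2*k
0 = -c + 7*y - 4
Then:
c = -8/9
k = -16/9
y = 4/9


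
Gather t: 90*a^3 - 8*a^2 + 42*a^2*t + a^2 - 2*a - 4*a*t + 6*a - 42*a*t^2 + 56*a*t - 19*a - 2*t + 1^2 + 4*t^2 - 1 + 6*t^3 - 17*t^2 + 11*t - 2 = 90*a^3 - 7*a^2 - 15*a + 6*t^3 + t^2*(-42*a - 13) + t*(42*a^2 + 52*a + 9) - 2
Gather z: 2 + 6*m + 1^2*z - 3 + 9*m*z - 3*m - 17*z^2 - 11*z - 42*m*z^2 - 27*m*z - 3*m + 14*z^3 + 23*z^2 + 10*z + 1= -18*m*z + 14*z^3 + z^2*(6 - 42*m)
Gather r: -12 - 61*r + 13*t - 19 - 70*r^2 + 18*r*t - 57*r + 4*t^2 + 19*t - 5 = -70*r^2 + r*(18*t - 118) + 4*t^2 + 32*t - 36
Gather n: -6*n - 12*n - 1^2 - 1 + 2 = -18*n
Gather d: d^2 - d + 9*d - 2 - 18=d^2 + 8*d - 20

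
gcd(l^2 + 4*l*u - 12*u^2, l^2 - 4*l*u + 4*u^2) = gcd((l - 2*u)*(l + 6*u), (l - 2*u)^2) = -l + 2*u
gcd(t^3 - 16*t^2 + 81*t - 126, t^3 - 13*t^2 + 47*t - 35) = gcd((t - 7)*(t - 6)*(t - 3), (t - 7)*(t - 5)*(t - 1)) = t - 7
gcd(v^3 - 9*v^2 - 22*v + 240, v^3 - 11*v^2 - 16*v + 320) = v^2 - 3*v - 40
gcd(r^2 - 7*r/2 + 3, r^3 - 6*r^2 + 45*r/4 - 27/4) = r - 3/2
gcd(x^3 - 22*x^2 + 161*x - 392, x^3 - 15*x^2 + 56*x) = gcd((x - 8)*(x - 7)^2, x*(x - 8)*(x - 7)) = x^2 - 15*x + 56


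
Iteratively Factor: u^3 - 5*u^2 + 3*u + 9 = (u - 3)*(u^2 - 2*u - 3) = (u - 3)^2*(u + 1)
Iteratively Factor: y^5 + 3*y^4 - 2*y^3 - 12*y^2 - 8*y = (y + 2)*(y^4 + y^3 - 4*y^2 - 4*y) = (y + 2)^2*(y^3 - y^2 - 2*y) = y*(y + 2)^2*(y^2 - y - 2) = y*(y + 1)*(y + 2)^2*(y - 2)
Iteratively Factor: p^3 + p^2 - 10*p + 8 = (p - 1)*(p^2 + 2*p - 8) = (p - 1)*(p + 4)*(p - 2)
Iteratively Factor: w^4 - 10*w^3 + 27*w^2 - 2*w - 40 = (w - 5)*(w^3 - 5*w^2 + 2*w + 8) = (w - 5)*(w - 4)*(w^2 - w - 2) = (w - 5)*(w - 4)*(w + 1)*(w - 2)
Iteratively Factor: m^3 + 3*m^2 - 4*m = (m)*(m^2 + 3*m - 4) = m*(m - 1)*(m + 4)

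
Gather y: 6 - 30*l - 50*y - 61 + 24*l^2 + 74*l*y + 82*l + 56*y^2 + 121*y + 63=24*l^2 + 52*l + 56*y^2 + y*(74*l + 71) + 8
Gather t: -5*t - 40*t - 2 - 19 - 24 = -45*t - 45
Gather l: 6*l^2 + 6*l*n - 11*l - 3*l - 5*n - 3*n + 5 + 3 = 6*l^2 + l*(6*n - 14) - 8*n + 8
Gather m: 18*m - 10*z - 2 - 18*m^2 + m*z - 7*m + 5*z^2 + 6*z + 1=-18*m^2 + m*(z + 11) + 5*z^2 - 4*z - 1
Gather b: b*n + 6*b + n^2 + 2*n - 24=b*(n + 6) + n^2 + 2*n - 24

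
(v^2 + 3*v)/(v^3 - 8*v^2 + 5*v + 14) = v*(v + 3)/(v^3 - 8*v^2 + 5*v + 14)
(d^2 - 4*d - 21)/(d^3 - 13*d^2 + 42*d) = (d + 3)/(d*(d - 6))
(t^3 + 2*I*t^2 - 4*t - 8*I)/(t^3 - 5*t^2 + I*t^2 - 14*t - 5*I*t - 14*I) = (t^2 + 2*t*(-1 + I) - 4*I)/(t^2 + t*(-7 + I) - 7*I)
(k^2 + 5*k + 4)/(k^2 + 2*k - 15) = (k^2 + 5*k + 4)/(k^2 + 2*k - 15)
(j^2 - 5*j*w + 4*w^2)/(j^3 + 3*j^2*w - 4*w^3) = (j - 4*w)/(j^2 + 4*j*w + 4*w^2)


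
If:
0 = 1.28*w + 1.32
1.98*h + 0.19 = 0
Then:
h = -0.10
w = -1.03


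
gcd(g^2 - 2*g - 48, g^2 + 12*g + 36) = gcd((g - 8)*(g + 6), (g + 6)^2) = g + 6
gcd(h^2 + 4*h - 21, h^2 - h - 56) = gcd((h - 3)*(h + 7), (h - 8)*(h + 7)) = h + 7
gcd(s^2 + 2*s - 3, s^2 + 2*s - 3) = s^2 + 2*s - 3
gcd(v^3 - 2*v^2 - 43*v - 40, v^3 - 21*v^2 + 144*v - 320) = v - 8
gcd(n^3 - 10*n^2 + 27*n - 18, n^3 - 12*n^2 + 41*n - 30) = n^2 - 7*n + 6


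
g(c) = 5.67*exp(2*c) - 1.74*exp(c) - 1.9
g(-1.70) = -2.03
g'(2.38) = 1305.10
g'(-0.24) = 5.65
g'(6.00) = 1844937.37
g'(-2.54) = -0.07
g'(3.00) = 4539.93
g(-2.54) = -2.00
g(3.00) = 2250.59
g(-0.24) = 0.24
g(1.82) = 203.34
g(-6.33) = -1.90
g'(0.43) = 24.12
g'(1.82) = 421.22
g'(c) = 11.34*exp(2*c) - 1.74*exp(c)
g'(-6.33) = -0.00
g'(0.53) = 29.78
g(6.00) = 922115.80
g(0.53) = 11.51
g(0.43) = 8.82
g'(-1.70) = 0.06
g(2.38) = 641.25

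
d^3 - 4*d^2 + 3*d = d*(d - 3)*(d - 1)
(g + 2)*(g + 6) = g^2 + 8*g + 12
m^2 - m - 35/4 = (m - 7/2)*(m + 5/2)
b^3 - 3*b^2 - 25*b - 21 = (b - 7)*(b + 1)*(b + 3)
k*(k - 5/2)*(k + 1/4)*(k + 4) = k^4 + 7*k^3/4 - 77*k^2/8 - 5*k/2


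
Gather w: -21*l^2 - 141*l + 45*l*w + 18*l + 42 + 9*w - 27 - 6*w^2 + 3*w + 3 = -21*l^2 - 123*l - 6*w^2 + w*(45*l + 12) + 18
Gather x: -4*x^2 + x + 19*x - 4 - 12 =-4*x^2 + 20*x - 16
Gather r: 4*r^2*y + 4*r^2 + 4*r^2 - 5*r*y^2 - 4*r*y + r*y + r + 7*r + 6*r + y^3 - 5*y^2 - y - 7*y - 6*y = r^2*(4*y + 8) + r*(-5*y^2 - 3*y + 14) + y^3 - 5*y^2 - 14*y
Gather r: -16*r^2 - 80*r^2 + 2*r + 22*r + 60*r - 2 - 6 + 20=-96*r^2 + 84*r + 12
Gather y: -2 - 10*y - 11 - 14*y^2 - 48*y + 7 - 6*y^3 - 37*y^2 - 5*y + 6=-6*y^3 - 51*y^2 - 63*y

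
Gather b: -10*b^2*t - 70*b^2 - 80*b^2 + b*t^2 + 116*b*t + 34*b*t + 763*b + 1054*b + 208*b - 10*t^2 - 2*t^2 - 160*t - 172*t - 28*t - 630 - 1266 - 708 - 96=b^2*(-10*t - 150) + b*(t^2 + 150*t + 2025) - 12*t^2 - 360*t - 2700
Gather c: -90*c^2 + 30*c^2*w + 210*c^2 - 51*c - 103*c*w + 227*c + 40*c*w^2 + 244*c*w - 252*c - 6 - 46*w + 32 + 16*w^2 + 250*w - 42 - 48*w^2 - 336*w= c^2*(30*w + 120) + c*(40*w^2 + 141*w - 76) - 32*w^2 - 132*w - 16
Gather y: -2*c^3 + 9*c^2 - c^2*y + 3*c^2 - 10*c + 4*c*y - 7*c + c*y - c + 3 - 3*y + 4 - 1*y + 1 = -2*c^3 + 12*c^2 - 18*c + y*(-c^2 + 5*c - 4) + 8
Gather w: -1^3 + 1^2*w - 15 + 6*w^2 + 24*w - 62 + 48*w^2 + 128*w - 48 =54*w^2 + 153*w - 126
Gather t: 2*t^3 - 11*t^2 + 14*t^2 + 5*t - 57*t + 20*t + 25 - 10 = 2*t^3 + 3*t^2 - 32*t + 15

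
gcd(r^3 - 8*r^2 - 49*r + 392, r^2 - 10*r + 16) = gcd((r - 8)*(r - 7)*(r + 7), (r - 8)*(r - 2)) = r - 8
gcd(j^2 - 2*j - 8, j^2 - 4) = j + 2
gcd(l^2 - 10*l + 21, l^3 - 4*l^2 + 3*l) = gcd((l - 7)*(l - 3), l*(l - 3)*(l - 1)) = l - 3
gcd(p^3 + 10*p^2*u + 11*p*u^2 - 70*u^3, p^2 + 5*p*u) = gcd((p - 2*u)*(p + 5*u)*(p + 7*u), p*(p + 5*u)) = p + 5*u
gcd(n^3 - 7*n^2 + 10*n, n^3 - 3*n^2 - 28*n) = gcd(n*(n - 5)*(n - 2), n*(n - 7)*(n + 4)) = n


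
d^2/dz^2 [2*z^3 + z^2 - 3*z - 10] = 12*z + 2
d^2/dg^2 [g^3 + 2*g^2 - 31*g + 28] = 6*g + 4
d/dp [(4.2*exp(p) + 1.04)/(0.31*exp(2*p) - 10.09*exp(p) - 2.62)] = (-(0.62*exp(p) - 10.09)*(4.2*exp(p) + 1.04) + 1.302*exp(2*p) - 42.378*exp(p) - 11.004)*exp(p)/(-0.31*exp(2*p) + 10.09*exp(p) + 2.62)^2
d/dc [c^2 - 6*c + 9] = 2*c - 6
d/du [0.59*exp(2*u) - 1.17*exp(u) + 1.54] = (1.18*exp(u) - 1.17)*exp(u)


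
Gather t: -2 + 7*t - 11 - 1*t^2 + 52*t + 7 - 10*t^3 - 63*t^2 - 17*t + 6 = -10*t^3 - 64*t^2 + 42*t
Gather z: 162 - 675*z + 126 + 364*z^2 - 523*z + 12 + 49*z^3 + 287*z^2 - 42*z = 49*z^3 + 651*z^2 - 1240*z + 300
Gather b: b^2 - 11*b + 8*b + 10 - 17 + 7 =b^2 - 3*b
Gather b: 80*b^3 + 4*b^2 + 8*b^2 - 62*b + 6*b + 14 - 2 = 80*b^3 + 12*b^2 - 56*b + 12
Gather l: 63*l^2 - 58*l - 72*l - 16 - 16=63*l^2 - 130*l - 32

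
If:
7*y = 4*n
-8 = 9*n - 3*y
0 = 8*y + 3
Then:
No Solution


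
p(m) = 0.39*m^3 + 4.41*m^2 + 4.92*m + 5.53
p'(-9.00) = 20.31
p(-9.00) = 34.15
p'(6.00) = 99.96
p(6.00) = 278.05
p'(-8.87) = 18.74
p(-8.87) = 36.69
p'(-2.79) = -10.58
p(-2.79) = 17.66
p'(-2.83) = -10.67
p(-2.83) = 18.09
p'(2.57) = 35.32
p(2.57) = 53.92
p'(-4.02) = -11.63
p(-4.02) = 31.68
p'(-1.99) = -8.00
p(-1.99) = 10.13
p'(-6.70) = -1.65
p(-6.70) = 53.23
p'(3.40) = 48.43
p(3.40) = 88.57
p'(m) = 1.17*m^2 + 8.82*m + 4.92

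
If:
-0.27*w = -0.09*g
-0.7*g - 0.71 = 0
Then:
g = -1.01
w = -0.34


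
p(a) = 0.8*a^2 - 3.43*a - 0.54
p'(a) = 1.6*a - 3.43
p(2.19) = -4.21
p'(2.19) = 0.07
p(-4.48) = 30.88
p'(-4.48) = -10.60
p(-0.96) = 3.49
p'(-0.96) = -4.97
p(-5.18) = 38.69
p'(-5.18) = -11.72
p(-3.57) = 21.90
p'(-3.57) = -9.14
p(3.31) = -3.13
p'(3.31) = 1.87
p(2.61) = -4.04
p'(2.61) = 0.75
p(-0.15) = -0.01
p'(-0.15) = -3.67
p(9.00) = 33.39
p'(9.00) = 10.97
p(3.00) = -3.63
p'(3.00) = 1.37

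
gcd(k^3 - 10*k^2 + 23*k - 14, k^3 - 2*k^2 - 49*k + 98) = k^2 - 9*k + 14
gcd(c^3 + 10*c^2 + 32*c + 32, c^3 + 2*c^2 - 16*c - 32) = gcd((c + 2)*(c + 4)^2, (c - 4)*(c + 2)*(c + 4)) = c^2 + 6*c + 8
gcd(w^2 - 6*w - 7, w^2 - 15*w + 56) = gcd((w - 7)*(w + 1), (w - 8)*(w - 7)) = w - 7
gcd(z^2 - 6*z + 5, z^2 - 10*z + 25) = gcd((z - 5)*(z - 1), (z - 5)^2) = z - 5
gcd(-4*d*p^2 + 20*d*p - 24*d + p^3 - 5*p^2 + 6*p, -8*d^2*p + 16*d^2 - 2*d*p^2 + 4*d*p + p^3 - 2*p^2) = -4*d*p + 8*d + p^2 - 2*p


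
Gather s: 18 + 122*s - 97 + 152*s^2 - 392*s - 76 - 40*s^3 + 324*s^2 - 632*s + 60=-40*s^3 + 476*s^2 - 902*s - 95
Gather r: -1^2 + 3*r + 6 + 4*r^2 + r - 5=4*r^2 + 4*r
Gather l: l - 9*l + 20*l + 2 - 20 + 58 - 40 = 12*l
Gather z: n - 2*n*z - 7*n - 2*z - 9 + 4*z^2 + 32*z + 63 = -6*n + 4*z^2 + z*(30 - 2*n) + 54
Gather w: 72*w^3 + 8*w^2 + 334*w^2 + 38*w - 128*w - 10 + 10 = 72*w^3 + 342*w^2 - 90*w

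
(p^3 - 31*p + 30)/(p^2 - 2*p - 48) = (p^2 - 6*p + 5)/(p - 8)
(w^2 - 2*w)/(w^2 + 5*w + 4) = w*(w - 2)/(w^2 + 5*w + 4)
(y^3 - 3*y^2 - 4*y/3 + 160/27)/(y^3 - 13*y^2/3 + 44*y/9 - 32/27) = (9*y^2 - 3*y - 20)/(9*y^2 - 15*y + 4)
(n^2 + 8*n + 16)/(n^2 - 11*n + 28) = (n^2 + 8*n + 16)/(n^2 - 11*n + 28)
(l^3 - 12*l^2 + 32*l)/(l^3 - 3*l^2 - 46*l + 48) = l*(l - 4)/(l^2 + 5*l - 6)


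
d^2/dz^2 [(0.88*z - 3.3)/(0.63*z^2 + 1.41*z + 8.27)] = ((1.6764 - 3.3264*z)*(0.63*z^2 + 1.41*z + 8.27) + (0.88*z - 3.3)*(1.26*z + 1.41)*(2.52*z + 2.82))/(0.63*z^2 + 1.41*z + 8.27)^3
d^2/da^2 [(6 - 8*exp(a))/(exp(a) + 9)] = 78*(exp(a) - 9)*exp(a)/(exp(3*a) + 27*exp(2*a) + 243*exp(a) + 729)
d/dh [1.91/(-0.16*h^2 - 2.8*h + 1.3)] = (0.6112*h + 5.348)/(0.16*h^2 + 2.8*h - 1.3)^2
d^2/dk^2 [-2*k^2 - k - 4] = -4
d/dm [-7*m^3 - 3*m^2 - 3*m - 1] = -21*m^2 - 6*m - 3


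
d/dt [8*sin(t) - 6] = 8*cos(t)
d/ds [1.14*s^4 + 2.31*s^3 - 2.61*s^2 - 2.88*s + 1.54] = 4.56*s^3 + 6.93*s^2 - 5.22*s - 2.88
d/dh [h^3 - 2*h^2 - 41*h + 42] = 3*h^2 - 4*h - 41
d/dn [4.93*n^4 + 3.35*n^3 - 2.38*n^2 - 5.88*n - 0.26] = 19.72*n^3 + 10.05*n^2 - 4.76*n - 5.88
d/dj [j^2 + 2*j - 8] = 2*j + 2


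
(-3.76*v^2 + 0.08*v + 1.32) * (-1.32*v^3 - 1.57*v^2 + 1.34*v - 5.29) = 4.9632*v^5 + 5.7976*v^4 - 6.9064*v^3 + 17.9252*v^2 + 1.3456*v - 6.9828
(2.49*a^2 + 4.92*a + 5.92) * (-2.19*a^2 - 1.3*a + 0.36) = -5.4531*a^4 - 14.0118*a^3 - 18.4644*a^2 - 5.9248*a + 2.1312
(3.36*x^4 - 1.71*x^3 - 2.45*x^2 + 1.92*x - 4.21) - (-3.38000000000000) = 3.36*x^4 - 1.71*x^3 - 2.45*x^2 + 1.92*x - 0.83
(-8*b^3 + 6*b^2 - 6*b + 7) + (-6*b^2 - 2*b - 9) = -8*b^3 - 8*b - 2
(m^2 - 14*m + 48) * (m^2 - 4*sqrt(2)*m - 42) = m^4 - 14*m^3 - 4*sqrt(2)*m^3 + 6*m^2 + 56*sqrt(2)*m^2 - 192*sqrt(2)*m + 588*m - 2016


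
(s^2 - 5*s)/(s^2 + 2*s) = (s - 5)/(s + 2)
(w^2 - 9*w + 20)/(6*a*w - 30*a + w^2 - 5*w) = (w - 4)/(6*a + w)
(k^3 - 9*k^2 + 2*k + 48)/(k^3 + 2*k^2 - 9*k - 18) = (k - 8)/(k + 3)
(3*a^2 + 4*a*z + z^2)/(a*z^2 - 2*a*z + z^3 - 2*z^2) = (3*a + z)/(z*(z - 2))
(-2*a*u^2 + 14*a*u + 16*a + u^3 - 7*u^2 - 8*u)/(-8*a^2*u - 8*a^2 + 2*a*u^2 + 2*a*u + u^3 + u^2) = (u - 8)/(4*a + u)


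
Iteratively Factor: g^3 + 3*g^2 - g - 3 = (g + 3)*(g^2 - 1) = (g + 1)*(g + 3)*(g - 1)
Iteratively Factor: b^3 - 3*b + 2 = (b + 2)*(b^2 - 2*b + 1) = (b - 1)*(b + 2)*(b - 1)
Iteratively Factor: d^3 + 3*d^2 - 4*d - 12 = (d - 2)*(d^2 + 5*d + 6) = (d - 2)*(d + 2)*(d + 3)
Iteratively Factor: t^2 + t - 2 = (t + 2)*(t - 1)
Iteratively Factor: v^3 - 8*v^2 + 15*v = (v - 5)*(v^2 - 3*v) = (v - 5)*(v - 3)*(v)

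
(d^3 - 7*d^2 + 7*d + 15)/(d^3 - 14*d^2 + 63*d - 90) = (d + 1)/(d - 6)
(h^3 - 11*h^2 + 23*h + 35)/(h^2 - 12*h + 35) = h + 1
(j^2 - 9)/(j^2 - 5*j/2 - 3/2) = 2*(j + 3)/(2*j + 1)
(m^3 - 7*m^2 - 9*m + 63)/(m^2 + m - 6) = (m^2 - 10*m + 21)/(m - 2)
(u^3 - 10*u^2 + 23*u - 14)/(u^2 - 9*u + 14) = u - 1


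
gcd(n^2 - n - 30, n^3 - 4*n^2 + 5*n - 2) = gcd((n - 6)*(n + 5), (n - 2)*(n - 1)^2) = 1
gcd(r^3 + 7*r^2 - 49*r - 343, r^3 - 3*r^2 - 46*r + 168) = r + 7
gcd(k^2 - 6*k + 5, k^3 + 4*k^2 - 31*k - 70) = k - 5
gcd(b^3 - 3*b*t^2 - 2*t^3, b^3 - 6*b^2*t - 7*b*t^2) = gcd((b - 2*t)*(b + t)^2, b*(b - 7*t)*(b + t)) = b + t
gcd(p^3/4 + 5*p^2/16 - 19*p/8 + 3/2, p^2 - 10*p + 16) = p - 2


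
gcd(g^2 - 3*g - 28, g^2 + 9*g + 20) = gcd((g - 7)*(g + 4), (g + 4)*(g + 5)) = g + 4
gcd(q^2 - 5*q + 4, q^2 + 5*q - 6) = q - 1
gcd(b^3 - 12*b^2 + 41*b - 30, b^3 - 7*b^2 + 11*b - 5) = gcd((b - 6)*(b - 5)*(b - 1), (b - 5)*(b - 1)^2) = b^2 - 6*b + 5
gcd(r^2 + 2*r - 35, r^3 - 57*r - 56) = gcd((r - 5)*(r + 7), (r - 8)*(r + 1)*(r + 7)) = r + 7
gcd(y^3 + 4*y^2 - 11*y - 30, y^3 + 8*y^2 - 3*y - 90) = y^2 + 2*y - 15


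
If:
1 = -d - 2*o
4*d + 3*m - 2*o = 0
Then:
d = -2*o - 1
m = 10*o/3 + 4/3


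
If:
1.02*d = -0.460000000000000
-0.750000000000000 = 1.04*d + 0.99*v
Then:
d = -0.45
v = -0.28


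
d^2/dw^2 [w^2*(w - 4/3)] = 6*w - 8/3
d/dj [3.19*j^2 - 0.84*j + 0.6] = 6.38*j - 0.84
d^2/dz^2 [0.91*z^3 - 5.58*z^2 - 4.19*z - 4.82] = 5.46*z - 11.16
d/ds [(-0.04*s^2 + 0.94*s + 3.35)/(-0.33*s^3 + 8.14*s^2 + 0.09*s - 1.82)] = (-0.0132*s^4 + 0.6204*s^3 - 4.3387*s^2 - 54.3924*s - 2.0123)/(0.1089*s^6 - 5.3724*s^5 + 66.2002*s^4 + 2.6664*s^3 - 29.6215*s^2 - 0.3276*s + 3.3124)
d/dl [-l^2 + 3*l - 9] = 3 - 2*l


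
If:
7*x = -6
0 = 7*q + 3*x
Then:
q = 18/49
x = -6/7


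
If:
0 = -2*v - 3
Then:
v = -3/2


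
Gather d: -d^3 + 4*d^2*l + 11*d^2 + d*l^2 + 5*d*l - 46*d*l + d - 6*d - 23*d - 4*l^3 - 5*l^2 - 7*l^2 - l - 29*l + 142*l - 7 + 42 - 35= -d^3 + d^2*(4*l + 11) + d*(l^2 - 41*l - 28) - 4*l^3 - 12*l^2 + 112*l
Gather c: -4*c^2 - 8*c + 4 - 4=-4*c^2 - 8*c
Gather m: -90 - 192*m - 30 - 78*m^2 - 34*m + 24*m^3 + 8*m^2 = 24*m^3 - 70*m^2 - 226*m - 120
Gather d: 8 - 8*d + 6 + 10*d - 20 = 2*d - 6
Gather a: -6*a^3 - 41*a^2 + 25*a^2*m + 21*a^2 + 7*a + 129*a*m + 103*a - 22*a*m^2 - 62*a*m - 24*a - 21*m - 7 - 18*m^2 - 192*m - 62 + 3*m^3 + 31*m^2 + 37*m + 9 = -6*a^3 + a^2*(25*m - 20) + a*(-22*m^2 + 67*m + 86) + 3*m^3 + 13*m^2 - 176*m - 60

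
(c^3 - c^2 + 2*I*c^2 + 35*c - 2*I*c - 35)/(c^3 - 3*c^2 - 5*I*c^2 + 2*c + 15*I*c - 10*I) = (c + 7*I)/(c - 2)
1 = 1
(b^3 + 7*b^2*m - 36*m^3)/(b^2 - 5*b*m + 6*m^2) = (b^2 + 9*b*m + 18*m^2)/(b - 3*m)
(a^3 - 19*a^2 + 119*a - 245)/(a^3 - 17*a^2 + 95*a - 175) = (a - 7)/(a - 5)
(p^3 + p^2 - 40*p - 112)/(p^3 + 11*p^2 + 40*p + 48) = (p - 7)/(p + 3)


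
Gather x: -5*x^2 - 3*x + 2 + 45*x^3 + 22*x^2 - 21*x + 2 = 45*x^3 + 17*x^2 - 24*x + 4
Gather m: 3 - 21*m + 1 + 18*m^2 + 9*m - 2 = 18*m^2 - 12*m + 2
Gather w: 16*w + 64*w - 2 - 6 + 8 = 80*w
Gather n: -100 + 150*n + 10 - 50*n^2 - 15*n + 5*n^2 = -45*n^2 + 135*n - 90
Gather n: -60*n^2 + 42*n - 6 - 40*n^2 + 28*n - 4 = -100*n^2 + 70*n - 10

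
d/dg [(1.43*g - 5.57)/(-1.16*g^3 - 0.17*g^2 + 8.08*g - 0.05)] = (3.3176*g^3 - 19.1405*g^2 - 1.8938*g + 44.9341)/(1.3456*g^6 + 0.3944*g^5 - 18.7167*g^4 - 2.6312*g^3 + 65.3034*g^2 - 0.808*g + 0.0025)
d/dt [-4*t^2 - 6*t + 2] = -8*t - 6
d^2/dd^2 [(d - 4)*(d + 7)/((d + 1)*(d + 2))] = 60*(-3*d^2 - 9*d - 7)/(d^6 + 9*d^5 + 33*d^4 + 63*d^3 + 66*d^2 + 36*d + 8)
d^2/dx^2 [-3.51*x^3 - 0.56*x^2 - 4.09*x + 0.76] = -21.06*x - 1.12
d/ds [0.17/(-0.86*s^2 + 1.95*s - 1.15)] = (0.2924*s - 0.3315)/(0.86*s^2 - 1.95*s + 1.15)^2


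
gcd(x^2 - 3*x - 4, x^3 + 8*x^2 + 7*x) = x + 1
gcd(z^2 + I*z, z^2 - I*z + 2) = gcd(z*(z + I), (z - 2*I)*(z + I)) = z + I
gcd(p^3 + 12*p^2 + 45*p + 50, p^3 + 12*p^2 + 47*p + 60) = p + 5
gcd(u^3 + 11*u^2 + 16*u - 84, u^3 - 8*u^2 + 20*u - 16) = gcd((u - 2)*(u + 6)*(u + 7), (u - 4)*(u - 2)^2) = u - 2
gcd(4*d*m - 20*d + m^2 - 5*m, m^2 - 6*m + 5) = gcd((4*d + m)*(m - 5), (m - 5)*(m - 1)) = m - 5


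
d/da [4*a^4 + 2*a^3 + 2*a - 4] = 16*a^3 + 6*a^2 + 2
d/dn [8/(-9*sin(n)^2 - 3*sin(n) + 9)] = 8*(6*sin(n) + 1)*cos(n)/(3*(sin(n) - 3*cos(n)^2)^2)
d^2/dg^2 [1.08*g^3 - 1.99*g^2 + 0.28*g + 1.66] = 6.48*g - 3.98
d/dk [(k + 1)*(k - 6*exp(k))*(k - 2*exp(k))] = -8*k^2*exp(k) + 3*k^2 + 24*k*exp(2*k) - 24*k*exp(k) + 2*k + 36*exp(2*k) - 8*exp(k)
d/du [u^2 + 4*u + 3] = 2*u + 4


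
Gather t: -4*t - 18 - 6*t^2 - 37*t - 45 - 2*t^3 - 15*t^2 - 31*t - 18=-2*t^3 - 21*t^2 - 72*t - 81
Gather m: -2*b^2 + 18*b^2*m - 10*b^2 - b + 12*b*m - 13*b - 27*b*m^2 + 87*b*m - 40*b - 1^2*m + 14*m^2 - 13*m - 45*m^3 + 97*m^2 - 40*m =-12*b^2 - 54*b - 45*m^3 + m^2*(111 - 27*b) + m*(18*b^2 + 99*b - 54)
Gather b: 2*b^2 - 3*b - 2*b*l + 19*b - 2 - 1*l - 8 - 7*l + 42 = 2*b^2 + b*(16 - 2*l) - 8*l + 32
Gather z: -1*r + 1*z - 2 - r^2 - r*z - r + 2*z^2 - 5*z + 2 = -r^2 - 2*r + 2*z^2 + z*(-r - 4)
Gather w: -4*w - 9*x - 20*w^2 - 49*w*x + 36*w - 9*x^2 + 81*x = -20*w^2 + w*(32 - 49*x) - 9*x^2 + 72*x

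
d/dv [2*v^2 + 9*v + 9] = 4*v + 9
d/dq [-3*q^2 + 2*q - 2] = 2 - 6*q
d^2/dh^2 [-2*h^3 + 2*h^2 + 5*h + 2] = 4 - 12*h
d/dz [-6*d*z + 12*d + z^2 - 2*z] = -6*d + 2*z - 2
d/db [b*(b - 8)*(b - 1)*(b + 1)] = 4*b^3 - 24*b^2 - 2*b + 8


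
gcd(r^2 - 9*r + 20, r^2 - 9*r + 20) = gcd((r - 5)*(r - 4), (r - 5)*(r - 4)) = r^2 - 9*r + 20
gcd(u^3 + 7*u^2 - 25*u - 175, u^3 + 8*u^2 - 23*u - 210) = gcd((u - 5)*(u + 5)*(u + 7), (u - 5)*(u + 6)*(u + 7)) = u^2 + 2*u - 35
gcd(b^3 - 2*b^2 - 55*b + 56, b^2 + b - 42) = b + 7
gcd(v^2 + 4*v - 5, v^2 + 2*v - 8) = 1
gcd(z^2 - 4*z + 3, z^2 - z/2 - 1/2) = z - 1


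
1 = 1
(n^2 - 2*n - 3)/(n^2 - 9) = (n + 1)/(n + 3)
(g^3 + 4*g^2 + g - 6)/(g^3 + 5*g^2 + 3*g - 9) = (g + 2)/(g + 3)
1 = 1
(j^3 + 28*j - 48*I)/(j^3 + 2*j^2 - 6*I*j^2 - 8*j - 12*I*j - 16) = (j + 6*I)/(j + 2)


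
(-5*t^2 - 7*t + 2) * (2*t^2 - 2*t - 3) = -10*t^4 - 4*t^3 + 33*t^2 + 17*t - 6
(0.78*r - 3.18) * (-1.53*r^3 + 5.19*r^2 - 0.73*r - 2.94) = -1.1934*r^4 + 8.9136*r^3 - 17.0736*r^2 + 0.0282*r + 9.3492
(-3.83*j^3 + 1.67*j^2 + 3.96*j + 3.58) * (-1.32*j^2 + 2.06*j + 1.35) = 5.0556*j^5 - 10.0942*j^4 - 6.9575*j^3 + 5.6865*j^2 + 12.7208*j + 4.833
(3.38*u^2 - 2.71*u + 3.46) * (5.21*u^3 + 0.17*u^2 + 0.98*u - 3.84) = 17.6098*u^5 - 13.5445*u^4 + 20.8783*u^3 - 15.0468*u^2 + 13.7972*u - 13.2864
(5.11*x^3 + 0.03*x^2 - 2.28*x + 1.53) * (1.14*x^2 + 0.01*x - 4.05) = 5.8254*x^5 + 0.0853*x^4 - 23.2944*x^3 + 1.5999*x^2 + 9.2493*x - 6.1965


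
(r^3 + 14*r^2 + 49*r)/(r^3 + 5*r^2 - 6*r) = (r^2 + 14*r + 49)/(r^2 + 5*r - 6)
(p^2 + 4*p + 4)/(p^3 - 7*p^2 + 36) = (p + 2)/(p^2 - 9*p + 18)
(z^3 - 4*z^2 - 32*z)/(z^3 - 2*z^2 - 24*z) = (z - 8)/(z - 6)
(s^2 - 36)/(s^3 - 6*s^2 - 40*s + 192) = (s - 6)/(s^2 - 12*s + 32)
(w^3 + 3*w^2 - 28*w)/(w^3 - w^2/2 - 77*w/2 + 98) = 2*w/(2*w - 7)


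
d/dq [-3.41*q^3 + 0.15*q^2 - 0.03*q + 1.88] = -10.23*q^2 + 0.3*q - 0.03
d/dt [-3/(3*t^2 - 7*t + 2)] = 3*(6*t - 7)/(3*t^2 - 7*t + 2)^2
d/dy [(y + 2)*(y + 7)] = 2*y + 9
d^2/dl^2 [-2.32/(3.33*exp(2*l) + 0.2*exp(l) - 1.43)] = (-2.32*(6.66*exp(l) + 0.2)*(13.32*exp(l) + 0.4)*exp(l) + (30.9024*exp(l) + 0.464)*(3.33*exp(2*l) + 0.2*exp(l) - 1.43))*exp(l)/(3.33*exp(2*l) + 0.2*exp(l) - 1.43)^3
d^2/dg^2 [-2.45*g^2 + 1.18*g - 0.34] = -4.90000000000000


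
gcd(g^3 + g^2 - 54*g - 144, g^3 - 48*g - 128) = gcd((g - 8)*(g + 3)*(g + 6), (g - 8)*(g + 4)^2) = g - 8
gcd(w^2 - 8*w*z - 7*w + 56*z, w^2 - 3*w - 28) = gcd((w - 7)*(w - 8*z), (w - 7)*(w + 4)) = w - 7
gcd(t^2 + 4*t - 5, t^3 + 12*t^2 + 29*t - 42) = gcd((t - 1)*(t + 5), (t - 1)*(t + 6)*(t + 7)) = t - 1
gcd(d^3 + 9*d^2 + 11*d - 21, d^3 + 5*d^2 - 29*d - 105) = d^2 + 10*d + 21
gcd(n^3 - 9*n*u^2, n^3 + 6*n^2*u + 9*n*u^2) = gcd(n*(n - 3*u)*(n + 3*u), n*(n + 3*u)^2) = n^2 + 3*n*u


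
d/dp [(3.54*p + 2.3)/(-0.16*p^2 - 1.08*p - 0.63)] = (0.5664*p^2 + 0.736*p + 0.2538)/(0.0256*p^4 + 0.3456*p^3 + 1.368*p^2 + 1.3608*p + 0.3969)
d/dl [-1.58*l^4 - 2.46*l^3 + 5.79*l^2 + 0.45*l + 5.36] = -6.32*l^3 - 7.38*l^2 + 11.58*l + 0.45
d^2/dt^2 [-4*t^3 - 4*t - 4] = -24*t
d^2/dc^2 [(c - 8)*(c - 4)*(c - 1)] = 6*c - 26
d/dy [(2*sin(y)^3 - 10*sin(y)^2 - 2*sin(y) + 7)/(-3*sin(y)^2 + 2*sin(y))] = 2*(-3*sin(y)^4 + 4*sin(y)^3 - 13*sin(y)^2 + 21*sin(y) - 7)*cos(y)/((3*sin(y) - 2)^2*sin(y)^2)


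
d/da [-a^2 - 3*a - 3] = -2*a - 3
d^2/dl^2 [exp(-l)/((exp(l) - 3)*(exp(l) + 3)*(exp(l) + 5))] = (16*exp(6*l) + 115*exp(5*l) + 117*exp(4*l) - 450*exp(3*l) - 126*exp(2*l) + 1215*exp(l) + 2025)*exp(-l)/(exp(9*l) + 15*exp(8*l) + 48*exp(7*l) - 280*exp(6*l) - 1782*exp(5*l) + 270*exp(4*l) + 17496*exp(3*l) + 19440*exp(2*l) - 54675*exp(l) - 91125)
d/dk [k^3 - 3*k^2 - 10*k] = 3*k^2 - 6*k - 10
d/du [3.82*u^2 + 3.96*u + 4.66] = 7.64*u + 3.96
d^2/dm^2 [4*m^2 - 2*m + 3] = 8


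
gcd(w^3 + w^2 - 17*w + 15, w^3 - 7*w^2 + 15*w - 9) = w^2 - 4*w + 3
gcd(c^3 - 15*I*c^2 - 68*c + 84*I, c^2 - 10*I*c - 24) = c - 6*I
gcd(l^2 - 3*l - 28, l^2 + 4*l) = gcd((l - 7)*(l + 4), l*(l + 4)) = l + 4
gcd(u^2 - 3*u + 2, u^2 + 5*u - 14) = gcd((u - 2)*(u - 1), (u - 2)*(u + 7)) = u - 2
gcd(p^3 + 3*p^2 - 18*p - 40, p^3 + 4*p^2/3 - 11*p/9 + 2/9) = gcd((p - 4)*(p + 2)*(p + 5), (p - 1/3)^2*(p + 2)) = p + 2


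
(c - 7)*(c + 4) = c^2 - 3*c - 28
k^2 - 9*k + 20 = (k - 5)*(k - 4)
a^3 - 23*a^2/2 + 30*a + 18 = (a - 6)^2*(a + 1/2)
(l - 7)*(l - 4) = l^2 - 11*l + 28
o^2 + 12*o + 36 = (o + 6)^2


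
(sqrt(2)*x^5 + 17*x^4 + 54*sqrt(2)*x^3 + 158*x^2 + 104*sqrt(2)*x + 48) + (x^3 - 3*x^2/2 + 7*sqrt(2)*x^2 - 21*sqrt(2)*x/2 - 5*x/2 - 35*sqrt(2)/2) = sqrt(2)*x^5 + 17*x^4 + x^3 + 54*sqrt(2)*x^3 + 7*sqrt(2)*x^2 + 313*x^2/2 - 5*x/2 + 187*sqrt(2)*x/2 - 35*sqrt(2)/2 + 48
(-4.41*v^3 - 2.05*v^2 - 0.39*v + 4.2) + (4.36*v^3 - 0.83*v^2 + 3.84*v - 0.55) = -0.0499999999999998*v^3 - 2.88*v^2 + 3.45*v + 3.65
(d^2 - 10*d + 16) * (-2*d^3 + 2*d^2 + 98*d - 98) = -2*d^5 + 22*d^4 + 46*d^3 - 1046*d^2 + 2548*d - 1568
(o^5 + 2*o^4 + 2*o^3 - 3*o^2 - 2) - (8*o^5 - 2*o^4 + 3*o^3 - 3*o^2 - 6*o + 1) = -7*o^5 + 4*o^4 - o^3 + 6*o - 3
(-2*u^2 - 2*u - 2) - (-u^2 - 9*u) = -u^2 + 7*u - 2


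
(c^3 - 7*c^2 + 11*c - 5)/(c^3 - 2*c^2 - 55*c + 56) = (c^2 - 6*c + 5)/(c^2 - c - 56)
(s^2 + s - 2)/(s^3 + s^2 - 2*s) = 1/s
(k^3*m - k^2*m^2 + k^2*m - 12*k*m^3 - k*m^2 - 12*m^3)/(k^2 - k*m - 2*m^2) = m*(-k^3 + k^2*m - k^2 + 12*k*m^2 + k*m + 12*m^2)/(-k^2 + k*m + 2*m^2)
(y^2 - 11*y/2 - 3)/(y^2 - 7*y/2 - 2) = (y - 6)/(y - 4)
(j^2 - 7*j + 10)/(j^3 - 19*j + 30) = (j - 5)/(j^2 + 2*j - 15)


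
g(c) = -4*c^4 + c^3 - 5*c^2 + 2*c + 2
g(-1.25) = -20.03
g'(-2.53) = 305.61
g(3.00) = -334.00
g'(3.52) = -693.86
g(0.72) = 0.15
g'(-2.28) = 230.03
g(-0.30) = 0.89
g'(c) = -16*c^3 + 3*c^2 - 10*c + 2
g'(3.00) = -433.00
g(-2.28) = -148.50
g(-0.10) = 1.75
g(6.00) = -5134.00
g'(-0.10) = 3.05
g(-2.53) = -215.14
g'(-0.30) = 5.70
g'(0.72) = -9.62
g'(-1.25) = 50.44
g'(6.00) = -3406.00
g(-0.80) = -4.95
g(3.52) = -623.39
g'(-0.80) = 20.11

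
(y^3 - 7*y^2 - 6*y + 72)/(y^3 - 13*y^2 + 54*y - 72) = (y + 3)/(y - 3)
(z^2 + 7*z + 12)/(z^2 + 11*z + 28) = (z + 3)/(z + 7)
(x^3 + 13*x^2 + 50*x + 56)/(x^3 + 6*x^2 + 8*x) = (x + 7)/x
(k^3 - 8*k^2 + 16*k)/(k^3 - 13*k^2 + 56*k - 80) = k/(k - 5)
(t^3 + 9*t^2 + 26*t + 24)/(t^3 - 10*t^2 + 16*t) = (t^3 + 9*t^2 + 26*t + 24)/(t*(t^2 - 10*t + 16))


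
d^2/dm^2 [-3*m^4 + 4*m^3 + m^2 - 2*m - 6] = -36*m^2 + 24*m + 2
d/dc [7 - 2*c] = -2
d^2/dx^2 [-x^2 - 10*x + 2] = -2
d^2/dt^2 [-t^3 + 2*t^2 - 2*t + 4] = 4 - 6*t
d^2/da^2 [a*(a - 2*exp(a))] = -2*a*exp(a) - 4*exp(a) + 2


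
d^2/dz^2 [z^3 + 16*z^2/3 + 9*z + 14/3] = 6*z + 32/3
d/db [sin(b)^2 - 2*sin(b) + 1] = 2*(sin(b) - 1)*cos(b)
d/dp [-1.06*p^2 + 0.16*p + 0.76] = 0.16 - 2.12*p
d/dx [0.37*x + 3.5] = 0.370000000000000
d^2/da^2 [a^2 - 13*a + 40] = 2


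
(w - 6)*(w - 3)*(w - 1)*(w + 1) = w^4 - 9*w^3 + 17*w^2 + 9*w - 18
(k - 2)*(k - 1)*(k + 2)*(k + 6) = k^4 + 5*k^3 - 10*k^2 - 20*k + 24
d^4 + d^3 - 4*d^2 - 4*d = d*(d - 2)*(d + 1)*(d + 2)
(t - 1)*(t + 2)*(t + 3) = t^3 + 4*t^2 + t - 6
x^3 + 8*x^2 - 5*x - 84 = (x - 3)*(x + 4)*(x + 7)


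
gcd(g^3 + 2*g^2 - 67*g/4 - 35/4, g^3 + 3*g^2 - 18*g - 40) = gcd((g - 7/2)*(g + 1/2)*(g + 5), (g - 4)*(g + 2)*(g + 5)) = g + 5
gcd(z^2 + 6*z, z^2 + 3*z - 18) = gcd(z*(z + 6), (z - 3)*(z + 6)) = z + 6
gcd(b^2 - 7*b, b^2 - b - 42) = b - 7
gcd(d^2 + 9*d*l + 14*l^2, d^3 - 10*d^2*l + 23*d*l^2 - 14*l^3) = 1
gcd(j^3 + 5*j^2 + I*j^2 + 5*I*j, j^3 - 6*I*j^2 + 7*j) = j^2 + I*j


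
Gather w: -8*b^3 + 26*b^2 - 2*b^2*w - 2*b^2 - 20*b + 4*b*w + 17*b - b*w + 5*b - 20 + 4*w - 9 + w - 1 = -8*b^3 + 24*b^2 + 2*b + w*(-2*b^2 + 3*b + 5) - 30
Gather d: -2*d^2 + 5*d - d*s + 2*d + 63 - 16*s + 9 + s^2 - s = -2*d^2 + d*(7 - s) + s^2 - 17*s + 72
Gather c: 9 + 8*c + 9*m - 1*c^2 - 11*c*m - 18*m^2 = -c^2 + c*(8 - 11*m) - 18*m^2 + 9*m + 9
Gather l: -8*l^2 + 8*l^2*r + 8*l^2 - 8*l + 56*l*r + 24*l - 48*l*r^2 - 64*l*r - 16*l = 8*l^2*r + l*(-48*r^2 - 8*r)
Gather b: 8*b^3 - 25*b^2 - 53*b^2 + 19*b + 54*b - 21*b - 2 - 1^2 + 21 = 8*b^3 - 78*b^2 + 52*b + 18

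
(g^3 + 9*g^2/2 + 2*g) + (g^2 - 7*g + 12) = g^3 + 11*g^2/2 - 5*g + 12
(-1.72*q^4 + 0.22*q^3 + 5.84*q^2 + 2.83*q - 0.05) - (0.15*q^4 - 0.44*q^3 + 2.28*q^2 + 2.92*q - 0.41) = -1.87*q^4 + 0.66*q^3 + 3.56*q^2 - 0.0899999999999999*q + 0.36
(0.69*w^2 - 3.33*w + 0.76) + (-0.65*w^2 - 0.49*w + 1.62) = 0.0399999999999999*w^2 - 3.82*w + 2.38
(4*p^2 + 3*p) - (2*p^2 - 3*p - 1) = 2*p^2 + 6*p + 1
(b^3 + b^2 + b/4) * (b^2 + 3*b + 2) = b^5 + 4*b^4 + 21*b^3/4 + 11*b^2/4 + b/2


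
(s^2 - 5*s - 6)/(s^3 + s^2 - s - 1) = (s - 6)/(s^2 - 1)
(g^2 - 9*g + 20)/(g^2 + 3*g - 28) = (g - 5)/(g + 7)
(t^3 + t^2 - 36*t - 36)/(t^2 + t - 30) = (t^2 - 5*t - 6)/(t - 5)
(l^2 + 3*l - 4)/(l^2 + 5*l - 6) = (l + 4)/(l + 6)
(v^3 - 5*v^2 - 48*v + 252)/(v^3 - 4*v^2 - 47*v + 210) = (v - 6)/(v - 5)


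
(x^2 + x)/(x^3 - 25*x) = (x + 1)/(x^2 - 25)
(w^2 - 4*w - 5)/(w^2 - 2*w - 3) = (w - 5)/(w - 3)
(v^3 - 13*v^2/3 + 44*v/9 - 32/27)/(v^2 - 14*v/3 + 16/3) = (9*v^2 - 15*v + 4)/(9*(v - 2))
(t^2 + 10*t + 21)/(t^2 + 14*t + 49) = (t + 3)/(t + 7)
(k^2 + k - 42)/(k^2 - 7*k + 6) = (k + 7)/(k - 1)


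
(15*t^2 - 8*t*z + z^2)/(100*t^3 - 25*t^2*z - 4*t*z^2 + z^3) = (-3*t + z)/(-20*t^2 + t*z + z^2)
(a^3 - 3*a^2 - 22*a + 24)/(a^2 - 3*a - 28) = (a^2 - 7*a + 6)/(a - 7)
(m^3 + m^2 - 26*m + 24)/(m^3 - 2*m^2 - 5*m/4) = 4*(-m^3 - m^2 + 26*m - 24)/(m*(-4*m^2 + 8*m + 5))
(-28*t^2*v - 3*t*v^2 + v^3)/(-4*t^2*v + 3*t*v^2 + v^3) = (7*t - v)/(t - v)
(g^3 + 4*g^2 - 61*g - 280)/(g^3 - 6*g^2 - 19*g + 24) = (g^2 + 12*g + 35)/(g^2 + 2*g - 3)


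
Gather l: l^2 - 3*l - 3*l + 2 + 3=l^2 - 6*l + 5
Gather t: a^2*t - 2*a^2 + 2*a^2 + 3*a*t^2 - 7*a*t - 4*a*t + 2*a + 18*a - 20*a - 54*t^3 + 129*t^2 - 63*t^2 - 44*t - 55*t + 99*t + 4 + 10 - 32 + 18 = -54*t^3 + t^2*(3*a + 66) + t*(a^2 - 11*a)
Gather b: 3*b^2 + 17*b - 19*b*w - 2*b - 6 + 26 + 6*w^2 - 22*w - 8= 3*b^2 + b*(15 - 19*w) + 6*w^2 - 22*w + 12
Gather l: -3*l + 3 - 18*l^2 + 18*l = -18*l^2 + 15*l + 3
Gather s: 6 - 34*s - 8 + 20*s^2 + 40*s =20*s^2 + 6*s - 2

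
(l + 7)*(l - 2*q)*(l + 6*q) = l^3 + 4*l^2*q + 7*l^2 - 12*l*q^2 + 28*l*q - 84*q^2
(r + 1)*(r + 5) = r^2 + 6*r + 5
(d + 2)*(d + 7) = d^2 + 9*d + 14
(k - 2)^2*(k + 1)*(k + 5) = k^4 + 2*k^3 - 15*k^2 + 4*k + 20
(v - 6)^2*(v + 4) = v^3 - 8*v^2 - 12*v + 144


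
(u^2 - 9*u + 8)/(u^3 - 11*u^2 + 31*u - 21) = (u - 8)/(u^2 - 10*u + 21)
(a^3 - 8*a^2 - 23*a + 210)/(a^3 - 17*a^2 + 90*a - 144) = (a^2 - 2*a - 35)/(a^2 - 11*a + 24)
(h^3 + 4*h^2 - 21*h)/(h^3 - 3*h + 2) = h*(h^2 + 4*h - 21)/(h^3 - 3*h + 2)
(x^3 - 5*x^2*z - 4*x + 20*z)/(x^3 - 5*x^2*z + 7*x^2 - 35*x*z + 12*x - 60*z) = (x^2 - 4)/(x^2 + 7*x + 12)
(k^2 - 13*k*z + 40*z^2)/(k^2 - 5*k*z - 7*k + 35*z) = (k - 8*z)/(k - 7)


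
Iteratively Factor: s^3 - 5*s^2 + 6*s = (s - 3)*(s^2 - 2*s) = (s - 3)*(s - 2)*(s)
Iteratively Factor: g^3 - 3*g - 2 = (g + 1)*(g^2 - g - 2) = (g - 2)*(g + 1)*(g + 1)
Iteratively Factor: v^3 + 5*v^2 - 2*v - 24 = (v + 3)*(v^2 + 2*v - 8) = (v - 2)*(v + 3)*(v + 4)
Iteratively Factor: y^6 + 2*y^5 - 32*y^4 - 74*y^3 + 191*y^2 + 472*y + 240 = (y + 4)*(y^5 - 2*y^4 - 24*y^3 + 22*y^2 + 103*y + 60) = (y + 1)*(y + 4)*(y^4 - 3*y^3 - 21*y^2 + 43*y + 60) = (y - 5)*(y + 1)*(y + 4)*(y^3 + 2*y^2 - 11*y - 12) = (y - 5)*(y + 1)*(y + 4)^2*(y^2 - 2*y - 3) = (y - 5)*(y - 3)*(y + 1)*(y + 4)^2*(y + 1)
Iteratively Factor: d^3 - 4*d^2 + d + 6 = (d + 1)*(d^2 - 5*d + 6) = (d - 3)*(d + 1)*(d - 2)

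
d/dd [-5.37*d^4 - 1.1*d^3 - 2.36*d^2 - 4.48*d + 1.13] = -21.48*d^3 - 3.3*d^2 - 4.72*d - 4.48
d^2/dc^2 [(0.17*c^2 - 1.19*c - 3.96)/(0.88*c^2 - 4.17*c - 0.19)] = (-0.595408000000001*c^3 - 18.2292*c^2 + 85.995888*c - 137.146364)/(0.681472*c^6 - 9.687744*c^5 + 45.465288*c^4 - 68.328369*c^3 - 9.816369*c^2 - 0.451611*c - 0.006859)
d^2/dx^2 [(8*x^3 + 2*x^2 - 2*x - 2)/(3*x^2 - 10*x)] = 4*(421*x^3 - 27*x^2 + 90*x - 100)/(x^3*(27*x^3 - 270*x^2 + 900*x - 1000))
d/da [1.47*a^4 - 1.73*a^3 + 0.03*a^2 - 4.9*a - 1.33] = 5.88*a^3 - 5.19*a^2 + 0.06*a - 4.9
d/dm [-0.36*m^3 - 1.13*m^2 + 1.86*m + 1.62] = -1.08*m^2 - 2.26*m + 1.86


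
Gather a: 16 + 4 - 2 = 18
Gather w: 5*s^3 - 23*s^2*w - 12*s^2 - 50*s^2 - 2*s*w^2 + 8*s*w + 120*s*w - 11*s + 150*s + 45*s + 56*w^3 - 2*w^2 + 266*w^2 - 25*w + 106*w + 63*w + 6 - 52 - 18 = 5*s^3 - 62*s^2 + 184*s + 56*w^3 + w^2*(264 - 2*s) + w*(-23*s^2 + 128*s + 144) - 64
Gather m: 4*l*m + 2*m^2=4*l*m + 2*m^2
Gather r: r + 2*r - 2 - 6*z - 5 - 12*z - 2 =3*r - 18*z - 9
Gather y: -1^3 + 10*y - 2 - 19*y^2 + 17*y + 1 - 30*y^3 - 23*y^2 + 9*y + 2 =-30*y^3 - 42*y^2 + 36*y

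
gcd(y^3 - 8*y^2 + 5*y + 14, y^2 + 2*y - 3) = 1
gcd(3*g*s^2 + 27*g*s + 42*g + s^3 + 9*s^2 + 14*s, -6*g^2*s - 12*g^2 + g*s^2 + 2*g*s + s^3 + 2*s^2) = 3*g*s + 6*g + s^2 + 2*s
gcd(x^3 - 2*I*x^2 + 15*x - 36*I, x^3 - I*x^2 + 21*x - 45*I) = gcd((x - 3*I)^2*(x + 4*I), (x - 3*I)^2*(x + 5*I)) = x^2 - 6*I*x - 9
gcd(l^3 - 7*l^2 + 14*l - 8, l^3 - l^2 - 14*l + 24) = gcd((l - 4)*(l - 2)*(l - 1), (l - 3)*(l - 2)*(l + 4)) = l - 2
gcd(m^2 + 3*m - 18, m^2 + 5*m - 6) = m + 6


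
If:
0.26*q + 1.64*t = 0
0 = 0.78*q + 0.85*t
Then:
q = 0.00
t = 0.00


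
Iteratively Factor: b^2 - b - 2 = (b + 1)*(b - 2)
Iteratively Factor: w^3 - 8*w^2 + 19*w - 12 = (w - 3)*(w^2 - 5*w + 4) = (w - 3)*(w - 1)*(w - 4)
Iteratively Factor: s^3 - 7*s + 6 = (s - 1)*(s^2 + s - 6) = (s - 2)*(s - 1)*(s + 3)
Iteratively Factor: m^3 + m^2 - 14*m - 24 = (m + 2)*(m^2 - m - 12) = (m - 4)*(m + 2)*(m + 3)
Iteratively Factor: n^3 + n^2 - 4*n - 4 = (n + 1)*(n^2 - 4) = (n + 1)*(n + 2)*(n - 2)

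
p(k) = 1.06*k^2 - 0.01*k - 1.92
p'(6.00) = 12.71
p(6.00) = 36.18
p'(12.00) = 25.43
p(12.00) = 150.60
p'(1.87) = 3.95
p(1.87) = 1.77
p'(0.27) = 0.56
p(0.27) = -1.85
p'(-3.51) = -7.45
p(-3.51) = 11.17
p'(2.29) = 4.84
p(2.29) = 3.62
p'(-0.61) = -1.30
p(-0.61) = -1.52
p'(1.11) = 2.34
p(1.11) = -0.63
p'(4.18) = 8.85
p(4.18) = 16.56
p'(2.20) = 4.65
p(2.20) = 3.19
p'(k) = 2.12*k - 0.01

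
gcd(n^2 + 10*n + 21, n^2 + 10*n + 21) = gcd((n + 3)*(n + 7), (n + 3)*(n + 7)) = n^2 + 10*n + 21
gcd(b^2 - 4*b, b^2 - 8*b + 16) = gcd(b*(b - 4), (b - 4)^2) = b - 4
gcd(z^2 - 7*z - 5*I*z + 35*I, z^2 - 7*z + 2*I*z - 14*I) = z - 7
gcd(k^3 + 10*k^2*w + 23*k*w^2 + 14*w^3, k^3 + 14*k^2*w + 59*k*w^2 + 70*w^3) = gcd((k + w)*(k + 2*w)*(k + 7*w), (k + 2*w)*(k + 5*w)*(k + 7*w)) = k^2 + 9*k*w + 14*w^2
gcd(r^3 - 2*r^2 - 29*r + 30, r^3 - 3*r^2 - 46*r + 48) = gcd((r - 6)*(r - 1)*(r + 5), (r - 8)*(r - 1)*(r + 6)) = r - 1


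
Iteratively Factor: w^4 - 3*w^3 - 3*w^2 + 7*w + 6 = (w - 3)*(w^3 - 3*w - 2) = (w - 3)*(w + 1)*(w^2 - w - 2) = (w - 3)*(w + 1)^2*(w - 2)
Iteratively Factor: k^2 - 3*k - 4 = (k - 4)*(k + 1)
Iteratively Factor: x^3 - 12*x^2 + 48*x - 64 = (x - 4)*(x^2 - 8*x + 16) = (x - 4)^2*(x - 4)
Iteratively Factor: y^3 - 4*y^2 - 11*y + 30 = (y - 5)*(y^2 + y - 6) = (y - 5)*(y + 3)*(y - 2)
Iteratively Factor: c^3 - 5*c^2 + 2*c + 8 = (c + 1)*(c^2 - 6*c + 8) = (c - 2)*(c + 1)*(c - 4)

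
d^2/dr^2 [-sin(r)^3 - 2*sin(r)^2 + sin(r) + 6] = 9*sin(r)^3 + 8*sin(r)^2 - 7*sin(r) - 4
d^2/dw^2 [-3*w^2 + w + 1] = -6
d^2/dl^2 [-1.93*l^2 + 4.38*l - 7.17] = -3.86000000000000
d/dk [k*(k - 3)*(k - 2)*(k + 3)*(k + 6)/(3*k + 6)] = 2*(2*k^5 + 11*k^4 - 5*k^3 - 81*k^2 - 72*k + 108)/(3*(k^2 + 4*k + 4))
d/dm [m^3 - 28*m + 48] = 3*m^2 - 28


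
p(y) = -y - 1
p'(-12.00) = -1.00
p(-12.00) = 11.00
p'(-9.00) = -1.00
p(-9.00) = 8.00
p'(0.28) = -1.00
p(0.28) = -1.28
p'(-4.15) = -1.00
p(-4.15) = 3.15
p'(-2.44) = -1.00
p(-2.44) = 1.44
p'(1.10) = -1.00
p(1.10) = -2.10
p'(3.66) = -1.00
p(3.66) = -4.66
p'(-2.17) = -1.00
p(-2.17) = 1.17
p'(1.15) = -1.00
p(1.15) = -2.15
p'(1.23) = -1.00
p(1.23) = -2.23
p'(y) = -1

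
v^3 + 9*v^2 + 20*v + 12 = (v + 1)*(v + 2)*(v + 6)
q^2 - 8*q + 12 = (q - 6)*(q - 2)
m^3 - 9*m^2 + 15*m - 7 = (m - 7)*(m - 1)^2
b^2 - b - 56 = (b - 8)*(b + 7)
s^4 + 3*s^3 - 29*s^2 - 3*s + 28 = (s - 4)*(s - 1)*(s + 1)*(s + 7)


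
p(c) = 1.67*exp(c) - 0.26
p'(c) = 1.67*exp(c)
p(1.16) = 5.07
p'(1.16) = 5.33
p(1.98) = 11.84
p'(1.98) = 12.10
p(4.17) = 107.81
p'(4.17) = 108.07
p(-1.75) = 0.03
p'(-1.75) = 0.29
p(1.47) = 7.00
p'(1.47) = 7.26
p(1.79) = 9.74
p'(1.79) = 10.00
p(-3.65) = -0.22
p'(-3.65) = 0.04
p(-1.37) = 0.16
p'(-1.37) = 0.42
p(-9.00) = -0.26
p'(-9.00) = 0.00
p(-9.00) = -0.26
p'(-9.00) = 0.00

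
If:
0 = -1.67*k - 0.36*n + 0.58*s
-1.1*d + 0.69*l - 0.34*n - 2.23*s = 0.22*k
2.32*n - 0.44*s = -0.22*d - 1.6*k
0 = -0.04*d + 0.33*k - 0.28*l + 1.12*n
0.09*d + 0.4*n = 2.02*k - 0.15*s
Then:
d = 0.00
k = 0.00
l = 0.00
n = 0.00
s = 0.00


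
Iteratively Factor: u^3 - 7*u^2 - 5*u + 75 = (u - 5)*(u^2 - 2*u - 15) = (u - 5)^2*(u + 3)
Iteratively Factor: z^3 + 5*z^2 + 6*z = (z + 3)*(z^2 + 2*z) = (z + 2)*(z + 3)*(z)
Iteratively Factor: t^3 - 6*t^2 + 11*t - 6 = (t - 1)*(t^2 - 5*t + 6) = (t - 2)*(t - 1)*(t - 3)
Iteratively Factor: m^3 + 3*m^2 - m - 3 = (m + 3)*(m^2 - 1) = (m - 1)*(m + 3)*(m + 1)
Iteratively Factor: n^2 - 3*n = (n)*(n - 3)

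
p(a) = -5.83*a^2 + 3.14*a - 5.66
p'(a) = 3.14 - 11.66*a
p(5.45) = -161.71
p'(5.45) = -60.41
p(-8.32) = -435.35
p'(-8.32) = 100.15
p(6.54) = -234.48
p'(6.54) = -73.12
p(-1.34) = -20.34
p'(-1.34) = 18.76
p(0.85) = -7.20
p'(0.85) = -6.77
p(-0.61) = -9.74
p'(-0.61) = 10.25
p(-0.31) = -7.19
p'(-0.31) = 6.75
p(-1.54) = -24.32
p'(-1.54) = 21.10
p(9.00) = -449.63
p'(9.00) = -101.80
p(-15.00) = -1364.51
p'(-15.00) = 178.04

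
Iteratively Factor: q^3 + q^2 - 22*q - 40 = (q + 2)*(q^2 - q - 20) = (q + 2)*(q + 4)*(q - 5)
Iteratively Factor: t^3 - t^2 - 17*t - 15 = (t + 3)*(t^2 - 4*t - 5) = (t - 5)*(t + 3)*(t + 1)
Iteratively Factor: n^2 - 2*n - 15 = (n + 3)*(n - 5)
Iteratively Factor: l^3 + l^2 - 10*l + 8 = (l - 1)*(l^2 + 2*l - 8) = (l - 2)*(l - 1)*(l + 4)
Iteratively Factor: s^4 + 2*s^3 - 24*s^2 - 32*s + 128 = (s + 4)*(s^3 - 2*s^2 - 16*s + 32) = (s - 2)*(s + 4)*(s^2 - 16) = (s - 2)*(s + 4)^2*(s - 4)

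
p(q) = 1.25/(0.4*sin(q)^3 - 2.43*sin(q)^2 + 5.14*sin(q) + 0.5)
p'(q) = 1.25*(-1.2*sin(q)^2*cos(q) + 4.86*sin(q)*cos(q) - 5.14*cos(q))/(0.4*sin(q)^3 - 2.43*sin(q)^2 + 5.14*sin(q) + 0.5)^2 = (-1.5*sin(q)^2 + 6.075*sin(q) - 6.425)*cos(q)/(0.4*sin(q)^3 - 2.43*sin(q)^2 + 5.14*sin(q) + 0.5)^2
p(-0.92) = -0.23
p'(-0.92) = -0.26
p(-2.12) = -0.21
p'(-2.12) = 0.19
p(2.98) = 0.99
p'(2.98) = 3.38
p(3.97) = -0.26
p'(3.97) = 0.35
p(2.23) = 0.39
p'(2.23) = 0.15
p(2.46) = 0.43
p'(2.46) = 0.30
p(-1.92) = -0.18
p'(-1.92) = 0.10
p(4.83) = -0.17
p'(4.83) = -0.03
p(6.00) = -1.10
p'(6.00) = -6.15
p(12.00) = -0.41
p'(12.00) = -0.94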